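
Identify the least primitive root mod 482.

7

φ(482) = φ(2)·φ(241) = 1·240 = 240 = 2^4 · 3 · 5.
Test candidates g = 2, 3, … against the prime factors q ∈ {2, 3, 5} of φ(482): g is a generator iff g^(240/q) ≢ 1 for every such q.
g = 2: gcd(2, 482) = 2 > 1, not a unit — skip.
g = 3: 3^120 ≡ 1 — hits 1, so not a primitive root.
g = 4: gcd(4, 482) = 2 > 1, not a unit — skip.
g = 5: 5^120 ≡ 1 — hits 1, so not a primitive root.
g = 6: gcd(6, 482) = 2 > 1, not a unit — skip.
g = 7: 7^120 ≡ 481; 7^80 ≡ 15; 7^48 ≡ 91 — none is 1, so 7 is a primitive root.
Hence the least primitive root of 482 is 7.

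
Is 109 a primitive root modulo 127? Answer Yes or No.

φ(127) = 127 − 1 = 126 = 2 · 3^2 · 7.
109 is a primitive root mod 127 iff 109^(φ(127)/q) ≢ 1 for every prime q | φ(127), i.e. q ∈ {2, 3, 7}.
109^63 ≡ 126 (mod 127)  [q = 2: ≢ 1 ✓]
109^42 ≡ 19 (mod 127)  [q = 3: ≢ 1 ✓]
109^18 ≡ 2 (mod 127)  [q = 7: ≢ 1 ✓]
All checks pass, so 109 has order 126 and is a primitive root modulo 127.

Yes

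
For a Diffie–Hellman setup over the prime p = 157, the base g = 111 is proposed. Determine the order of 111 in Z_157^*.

26

Since 111 ∈ (Z/157Z)^×, its order divides φ(157) = 157 − 1 = 156 = 2^2 · 3 · 13.
Divisors of 156: 1, 2, 3, 4, 6, 12, 13, 26, 39, 52, 78, 156.
Evaluate successive powers at the divisors of 156:
111^1 ≡ 111 (mod 157)
111^2 ≡ 75 (mod 157)
111^3 ≡ 4 (mod 157)
111^4 ≡ 130 (mod 157)
111^6 ≡ 16 (mod 157)
111^12 ≡ 99 (mod 157)
111^13 ≡ 156 (mod 157)
111^26 ≡ 1 (mod 157) ✓
Therefore the multiplicative order of 111 modulo 157 is 26.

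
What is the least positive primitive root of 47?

φ(47) = 47 − 1 = 46 = 2 · 23.
Test candidates g = 2, 3, … against the prime factors q ∈ {2, 23} of φ(47): g is a generator iff g^(46/q) ≢ 1 for every such q.
g = 2: 2^23 ≡ 1 — hits 1, so not a primitive root.
g = 3: 3^23 ≡ 1 — hits 1, so not a primitive root.
g = 4: 4^23 ≡ 1 — hits 1, so not a primitive root.
g = 5: 5^23 ≡ 46; 5^2 ≡ 25 — none is 1, so 5 is a primitive root.
So 5 is the smallest generator of (Z/47Z)^×.

5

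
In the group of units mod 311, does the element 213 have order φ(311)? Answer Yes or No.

Yes

φ(311) = 311 − 1 = 310 = 2 · 5 · 31.
Test 213^(310/q) mod 311 for each prime factor q of 310:
213^155 ≡ 310 (mod 311)  [q = 2: ≢ 1 ✓]
213^62 ≡ 52 (mod 311)  [q = 5: ≢ 1 ✓]
213^10 ≡ 24 (mod 311)  [q = 31: ≢ 1 ✓]
None equal 1, so ord_311(213) = 310: 213 is a primitive root.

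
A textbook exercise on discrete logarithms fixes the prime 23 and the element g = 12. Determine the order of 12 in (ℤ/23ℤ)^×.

11

The order of 12 must divide φ(23) = 23 − 1 = 22 = 2 · 11.
Divisors of 22: 1, 2, 11, 22.
Evaluate successive powers at the divisors of 22:
12^1 ≡ 12
12^2 ≡ 6
12^11 ≡ 1
The smallest such exponent is 11, so the order of 12 is 11.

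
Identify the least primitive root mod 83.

φ(83) = 83 − 1 = 82 = 2 · 41.
g is a primitive root iff g^(82/q) ≢ 1 (mod 83) for each prime q ∈ {2, 41}.
g = 2: 2^41 ≡ 82; 2^2 ≡ 4 — none is 1, so 2 is a primitive root.
Hence the least primitive root of 83 is 2.

2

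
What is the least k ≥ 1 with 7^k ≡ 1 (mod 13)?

The order of 7 must divide φ(13) = 13 − 1 = 12 = 2^2 · 3.
Divisors of 12: 1, 2, 3, 4, 6, 12.
Test each divisor d:
7^1 ≡ 7 (mod 13)
7^2 ≡ 10 (mod 13)
7^3 ≡ 5 (mod 13)
7^4 ≡ 9 (mod 13)
7^6 ≡ 12 (mod 13)
7^12 ≡ 1 (mod 13) ✓
Hence ord(7) = 12.

12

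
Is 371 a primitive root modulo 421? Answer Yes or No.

Yes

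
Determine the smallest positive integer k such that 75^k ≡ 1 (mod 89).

88

The order of 75 must divide φ(89) = 89 − 1 = 88 = 2^3 · 11.
Divisors of 88: 1, 2, 4, 8, 11, 22, 44, 88.
Test each divisor d:
75^1 ≡ 75
75^2 ≡ 18
75^4 ≡ 57
75^8 ≡ 45
75^11 ≡ 52
75^22 ≡ 34
75^44 ≡ 88
75^88 ≡ 1
So ord_89(75) = 88.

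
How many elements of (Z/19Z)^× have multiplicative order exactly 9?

φ(19) = 19 − 1 = 18 = 2 · 3^2.
(Z/19Z)^× is cyclic (|G| = 18); a cyclic group of order m has exactly φ(d) elements of each order d | m, and none otherwise.
9 = 3^2 divides 18, and φ(9) = 6.

6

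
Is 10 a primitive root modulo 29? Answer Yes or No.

Yes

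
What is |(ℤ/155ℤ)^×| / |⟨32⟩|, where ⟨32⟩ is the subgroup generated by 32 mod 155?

30

By Lagrange's theorem, ord_155(32) divides φ(155) = φ(5·31) = (5−1)·(31−1) = 4·30 = 120 = 2^3 · 3 · 5.
Divisors of 120: 1, 2, 3, 4, 5, 6, 8, 10, 12, 15, 20, 24, 30, 40, 60, 120.
Check 32^d mod 155 for each divisor in increasing order:
32^1 ≡ 32
32^2 ≡ 94
32^3 ≡ 63
32^4 ≡ 1
Thus |⟨32⟩| = ord(32) = 4.
[(Z/155Z)^× : ⟨32⟩] = 120/4 = 30.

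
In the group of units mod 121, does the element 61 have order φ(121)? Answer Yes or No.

Yes

φ(121) = φ(11^2) = 11·(11−1) = 110 = 2 · 5 · 11.
An element g generates (Z/121Z)^× iff g^(110/q) ≢ 1 (mod 121) for each prime q ∈ {2, 5, 11}.
61^55 ≡ 120 (mod 121)  [q = 2: ≢ 1 ✓]
61^22 ≡ 3 (mod 121)  [q = 5: ≢ 1 ✓]
61^10 ≡ 67 (mod 121)  [q = 11: ≢ 1 ✓]
Every test exponent gives a nontrivial residue, hence 61 generates the full group.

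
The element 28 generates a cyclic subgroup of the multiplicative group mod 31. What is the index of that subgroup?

ord(28) | φ(31) = 31 − 1 = 30 = 2 · 3 · 5.
Divisors of 30: 1, 2, 3, 5, 6, 10, 15, 30.
Test each divisor d:
28^1 ≡ 28 (mod 31)
28^2 ≡ 9 (mod 31)
28^3 ≡ 4 (mod 31)
28^5 ≡ 5 (mod 31)
28^6 ≡ 16 (mod 31)
28^10 ≡ 25 (mod 31)
28^15 ≡ 1 (mod 31) ✓
The order of 28 is 15, so the subgroup it generates has 15 elements.
[(Z/31Z)^× : ⟨28⟩] = 30/15 = 2.

2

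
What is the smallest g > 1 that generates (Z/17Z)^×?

3

φ(17) = 17 − 1 = 16 = 2^4.
Test candidates g = 2, 3, … against the prime factors q ∈ {2} of φ(17): g is a generator iff g^(16/q) ≢ 1 for every such q.
g = 2: 2^8 ≡ 1 — hits 1, so not a primitive root.
g = 3: 3^8 ≡ 16 — none is 1, so 3 is a primitive root.
So 3 is the smallest generator of (Z/17Z)^×.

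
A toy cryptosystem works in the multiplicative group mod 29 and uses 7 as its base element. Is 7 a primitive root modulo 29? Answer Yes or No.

No

φ(29) = 29 − 1 = 28 = 2^2 · 7.
It suffices to check that the order of 7 is not a proper divisor of 28: compute 7^(28/q) for q ∈ {2, 7}.
7^14 ≡ 1 (mod 29)  [q = 2: ≡ 1 ✗]
7^4 ≡ 23 (mod 29)  [q = 7: ≢ 1 ✓]
Since 7^14 ≡ 1, the order of 7 divides 14 < 28, so 7 is not a primitive root.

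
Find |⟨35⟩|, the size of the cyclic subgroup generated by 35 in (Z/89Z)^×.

88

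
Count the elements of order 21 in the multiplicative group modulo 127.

12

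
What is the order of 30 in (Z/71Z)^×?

Since 30 ∈ (Z/71Z)^×, its order divides φ(71) = 71 − 1 = 70 = 2 · 5 · 7.
Divisors of 70: 1, 2, 5, 7, 10, 14, 35, 70.
Evaluate successive powers at the divisors of 70:
30^1 ≡ 30
30^2 ≡ 48
30^5 ≡ 37
30^7 ≡ 1
Hence ord(30) = 7.

7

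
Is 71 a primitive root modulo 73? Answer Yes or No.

No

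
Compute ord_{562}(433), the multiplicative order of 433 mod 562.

40

Since 433 ∈ (Z/562Z)^×, its order divides φ(562) = φ(2)·φ(281) = 1·280 = 280 = 2^3 · 5 · 7.
Divisors of 280: 1, 2, 4, 5, 7, 8, 10, 14, 20, 28, 35, 40, 56, 70, 140, 280.
Test each divisor d:
433^1 ≡ 433 (mod 562)
433^2 ≡ 343 (mod 562)
433^4 ≡ 191 (mod 562)
433^5 ≡ 89 (mod 562)
433^7 ≡ 179 (mod 562)
433^8 ≡ 513 (mod 562)
433^10 ≡ 53 (mod 562)
433^14 ≡ 7 (mod 562)
433^20 ≡ 561 (mod 562)
433^28 ≡ 49 (mod 562)
433^35 ≡ 341 (mod 562)
433^40 ≡ 1 (mod 562) ✓
Therefore the multiplicative order of 433 modulo 562 is 40.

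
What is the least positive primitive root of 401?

φ(401) = 401 − 1 = 400 = 2^4 · 5^2.
g is a primitive root iff g^(400/q) ≢ 1 (mod 401) for each prime q ∈ {2, 5}.
g = 2: 2^200 ≡ 1 — hits 1, so not a primitive root.
g = 3: 3^200 ≡ 400; 3^80 ≡ 72 — none is 1, so 3 is a primitive root.
The smallest primitive root modulo 401 is 3.

3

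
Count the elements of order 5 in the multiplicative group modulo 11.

φ(11) = 11 − 1 = 10 = 2 · 5.
Since (Z/11Z)^× is cyclic of order 10, the number of elements of order d is φ(d) when d | 10 and 0 otherwise.
5 | 10, and φ(5) = 5 − 1 = 4.

4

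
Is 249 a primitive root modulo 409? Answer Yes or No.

No

φ(409) = 409 − 1 = 408 = 2^3 · 3 · 17.
It suffices to check that the order of 249 is not a proper divisor of 408: compute 249^(408/q) for q ∈ {2, 3, 17}.
249^204 ≡ 1 (mod 409)  [q = 2: ≡ 1 ✗]
249^136 ≡ 53 (mod 409)  [q = 3: ≢ 1 ✓]
249^24 ≡ 150 (mod 409)  [q = 17: ≢ 1 ✓]
Since 249^204 ≡ 1, the order of 249 divides 204 < 408, so 249 is not a primitive root.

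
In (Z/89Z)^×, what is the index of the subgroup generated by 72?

2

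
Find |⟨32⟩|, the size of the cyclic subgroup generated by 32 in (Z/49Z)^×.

21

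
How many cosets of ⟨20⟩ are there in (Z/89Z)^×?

2

ord(20) | φ(89) = 89 − 1 = 88 = 2^3 · 11.
Divisors of 88: 1, 2, 4, 8, 11, 22, 44, 88.
Check 20^d mod 89 for each divisor in increasing order:
20^1 ≡ 20
20^2 ≡ 44
20^4 ≡ 67
20^8 ≡ 39
20^11 ≡ 55
20^22 ≡ 88
20^44 ≡ 1
So ord_89(20) = 44, hence |⟨20⟩| = 44.
The index is φ(89) / ord(20) = 88 / 44 = 2.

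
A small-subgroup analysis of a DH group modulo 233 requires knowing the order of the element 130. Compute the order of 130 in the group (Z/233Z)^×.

ord(130) | φ(233) = 233 − 1 = 232 = 2^3 · 29.
Divisors of 232: 1, 2, 4, 8, 29, 58, 116, 232.
Evaluate successive powers at the divisors of 232:
130^1 ≡ 130 (mod 233)
130^2 ≡ 124 (mod 233)
130^4 ≡ 231 (mod 233)
130^8 ≡ 4 (mod 233)
130^29 ≡ 136 (mod 233)
130^58 ≡ 89 (mod 233)
130^116 ≡ 232 (mod 233)
130^232 ≡ 1 (mod 233) ✓
The smallest such exponent is 232, so the order of 130 is 232.

232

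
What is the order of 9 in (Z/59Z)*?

29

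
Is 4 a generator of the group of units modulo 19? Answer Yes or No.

No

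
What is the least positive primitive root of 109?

6

φ(109) = 109 − 1 = 108 = 2^2 · 3^3.
g is a primitive root iff g^(108/q) ≢ 1 (mod 109) for each prime q ∈ {2, 3}.
g = 2: 2^54 ≡ 108; 2^36 ≡ 1 — hits 1, so not a primitive root.
g = 3: 3^54 ≡ 1 — hits 1, so not a primitive root.
g = 4: 4^54 ≡ 1 — hits 1, so not a primitive root.
g = 5: 5^54 ≡ 1 — hits 1, so not a primitive root.
g = 6: 6^54 ≡ 108; 6^36 ≡ 63 — none is 1, so 6 is a primitive root.
So 6 is the smallest generator of (Z/109Z)^×.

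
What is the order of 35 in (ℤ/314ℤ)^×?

By Lagrange's theorem, ord_314(35) divides φ(314) = φ(2)·φ(157) = 1·156 = 156 = 2^2 · 3 · 13.
Divisors of 156: 1, 2, 3, 4, 6, 12, 13, 26, 39, 52, 78, 156.
Compute 35^d (mod 314) for the divisors d until we hit 1:
35^1 ≡ 35
35^2 ≡ 283
35^3 ≡ 171
35^4 ≡ 19
35^6 ≡ 39
35^12 ≡ 265
35^13 ≡ 169
35^26 ≡ 301
35^39 ≡ 1
The smallest such exponent is 39, so the order of 35 is 39.

39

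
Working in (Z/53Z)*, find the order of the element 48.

52

Since 48 ∈ (Z/53Z)^×, its order divides φ(53) = 53 − 1 = 52 = 2^2 · 13.
Divisors of 52: 1, 2, 4, 13, 26, 52.
Evaluate successive powers at the divisors of 52:
48^1 ≡ 48 (mod 53)
48^2 ≡ 25 (mod 53)
48^4 ≡ 42 (mod 53)
48^13 ≡ 30 (mod 53)
48^26 ≡ 52 (mod 53)
48^52 ≡ 1 (mod 53) ✓
Hence ord(48) = 52.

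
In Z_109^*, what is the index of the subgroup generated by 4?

6

ord(4) | φ(109) = 109 − 1 = 108 = 2^2 · 3^3.
Divisors of 108: 1, 2, 3, 4, 6, 9, 12, 18, 27, 36, 54, 108.
Test each divisor d:
4^1 ≡ 4
4^2 ≡ 16
4^3 ≡ 64
4^4 ≡ 38
4^6 ≡ 63
4^9 ≡ 108
4^12 ≡ 45
4^18 ≡ 1
The order of 4 is 18, so the subgroup it generates has 18 elements.
Index = |(Z/109Z)^×| / |⟨4⟩| = 108 / 18 = 6.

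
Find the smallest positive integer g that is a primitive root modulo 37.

φ(37) = 37 − 1 = 36 = 2^2 · 3^2.
Test candidates g = 2, 3, … against the prime factors q ∈ {2, 3} of φ(37): g is a generator iff g^(36/q) ≢ 1 for every such q.
g = 2: 2^18 ≡ 36; 2^12 ≡ 26 — none is 1, so 2 is a primitive root.
So 2 is the smallest generator of (Z/37Z)^×.

2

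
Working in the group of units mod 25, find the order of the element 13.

20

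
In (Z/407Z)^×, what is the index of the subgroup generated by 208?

By Lagrange's theorem, ord_407(208) divides φ(407) = φ(11·37) = (11−1)·(37−1) = 10·36 = 360 = 2^3 · 3^2 · 5.
Divisors of 360: 1, 2, 3, 4, 5, 6, 8, 9, 10, 12, 15, 18, 20, 24, 30, 36, 40, 45, 60, 72, 90, 120, 180, 360.
Evaluate successive powers at the divisors of 360:
208^1 ≡ 208 (mod 407)
208^2 ≡ 122 (mod 407)
208^3 ≡ 142 (mod 407)
208^4 ≡ 232 (mod 407)
208^5 ≡ 230 (mod 407)
208^6 ≡ 221 (mod 407)
208^8 ≡ 100 (mod 407)
208^9 ≡ 43 (mod 407)
208^10 ≡ 397 (mod 407)
208^12 ≡ 1 (mod 407) ✓
Thus |⟨208⟩| = ord(208) = 12.
[(Z/407Z)^× : ⟨208⟩] = 360/12 = 30.

30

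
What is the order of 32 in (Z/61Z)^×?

ord(32) | φ(61) = 61 − 1 = 60 = 2^2 · 3 · 5.
Divisors of 60: 1, 2, 3, 4, 5, 6, 10, 12, 15, 20, 30, 60.
Test each divisor d:
32^1 ≡ 32
32^2 ≡ 48
32^3 ≡ 11
32^4 ≡ 47
32^5 ≡ 40
32^6 ≡ 60
32^10 ≡ 14
32^12 ≡ 1
Hence ord(32) = 12.

12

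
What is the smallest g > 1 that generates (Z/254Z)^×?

φ(254) = φ(2)·φ(127) = 1·126 = 126 = 2 · 3^2 · 7.
g is a primitive root iff g^(126/q) ≢ 1 (mod 254) for each prime q ∈ {2, 3, 7}.
g = 2: gcd(2, 254) = 2 > 1, not a unit — skip.
g = 3: 3^63 ≡ 253; 3^42 ≡ 107; 3^18 ≡ 131 — none is 1, so 3 is a primitive root.
The smallest primitive root modulo 254 is 3.

3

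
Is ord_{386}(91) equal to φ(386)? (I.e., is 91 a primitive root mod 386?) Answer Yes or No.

Yes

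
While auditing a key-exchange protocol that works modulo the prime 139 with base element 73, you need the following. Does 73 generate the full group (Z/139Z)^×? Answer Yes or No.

Yes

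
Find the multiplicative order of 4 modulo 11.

ord(4) | φ(11) = 11 − 1 = 10 = 2 · 5.
Divisors of 10: 1, 2, 5, 10.
Test each divisor d:
4^1 ≡ 4 (mod 11)
4^2 ≡ 5 (mod 11)
4^5 ≡ 1 (mod 11) ✓
The smallest such exponent is 5, so the order of 4 is 5.

5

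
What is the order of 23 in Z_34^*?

Since 23 ∈ (Z/34Z)^×, its order divides φ(34) = φ(2)·φ(17) = 1·16 = 16 = 2^4.
Divisors of 16: 1, 2, 4, 8, 16.
Test each divisor d:
23^1 ≡ 23 (mod 34)
23^2 ≡ 19 (mod 34)
23^4 ≡ 21 (mod 34)
23^8 ≡ 33 (mod 34)
23^16 ≡ 1 (mod 34) ✓
So ord_34(23) = 16.

16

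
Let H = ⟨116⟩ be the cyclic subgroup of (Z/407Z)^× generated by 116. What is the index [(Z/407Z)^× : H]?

2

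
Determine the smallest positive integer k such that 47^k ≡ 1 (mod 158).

Since 47 ∈ (Z/158Z)^×, its order divides φ(158) = φ(2)·φ(79) = 1·78 = 78 = 2 · 3 · 13.
Divisors of 78: 1, 2, 3, 6, 13, 26, 39, 78.
Check 47^d mod 158 for each divisor in increasing order:
47^1 ≡ 47 (mod 158)
47^2 ≡ 155 (mod 158)
47^3 ≡ 17 (mod 158)
47^6 ≡ 131 (mod 158)
47^13 ≡ 135 (mod 158)
47^26 ≡ 55 (mod 158)
47^39 ≡ 157 (mod 158)
47^78 ≡ 1 (mod 158) ✓
The smallest such exponent is 78, so the order of 47 is 78.

78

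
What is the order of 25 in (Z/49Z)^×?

By Lagrange's theorem, ord_49(25) divides φ(49) = φ(7^2) = 7·(7−1) = 42 = 2 · 3 · 7.
Divisors of 42: 1, 2, 3, 6, 7, 14, 21, 42.
Evaluate successive powers at the divisors of 42:
25^1 ≡ 25
25^2 ≡ 37
25^3 ≡ 43
25^6 ≡ 36
25^7 ≡ 18
25^14 ≡ 30
25^21 ≡ 1
So ord_49(25) = 21.

21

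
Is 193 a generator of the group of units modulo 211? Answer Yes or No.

No

φ(211) = 211 − 1 = 210 = 2 · 3 · 5 · 7.
It suffices to check that the order of 193 is not a proper divisor of 210: compute 193^(210/q) for q ∈ {2, 3, 5, 7}.
193^105 ≡ 1 (mod 211)  [q = 2: ≡ 1 ✗]
193^70 ≡ 1 (mod 211)  [q = 3: ≡ 1 ✗]
193^42 ≡ 55 (mod 211)  [q = 5: ≢ 1 ✓]
193^30 ≡ 144 (mod 211)  [q = 7: ≢ 1 ✓]
The check at q = 2 fails, so 193 generates a proper subgroup.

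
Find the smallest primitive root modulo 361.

2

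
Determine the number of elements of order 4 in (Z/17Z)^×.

2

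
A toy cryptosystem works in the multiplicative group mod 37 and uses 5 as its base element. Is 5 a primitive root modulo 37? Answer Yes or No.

φ(37) = 37 − 1 = 36 = 2^2 · 3^2.
It suffices to check that the order of 5 is not a proper divisor of 36: compute 5^(36/q) for q ∈ {2, 3}.
5^18 ≡ 36 (mod 37)  [q = 2: ≢ 1 ✓]
5^12 ≡ 10 (mod 37)  [q = 3: ≢ 1 ✓]
None equal 1, so ord_37(5) = 36: 5 is a primitive root.

Yes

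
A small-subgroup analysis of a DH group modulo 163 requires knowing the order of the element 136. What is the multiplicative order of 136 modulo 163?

By Lagrange's theorem, ord_163(136) divides φ(163) = 163 − 1 = 162 = 2 · 3^4.
Divisors of 162: 1, 2, 3, 6, 9, 18, 27, 54, 81, 162.
Test each divisor d:
136^1 ≡ 136 (mod 163)
136^2 ≡ 77 (mod 163)
136^3 ≡ 40 (mod 163)
136^6 ≡ 133 (mod 163)
136^9 ≡ 104 (mod 163)
136^18 ≡ 58 (mod 163)
136^27 ≡ 1 (mod 163) ✓
Therefore the multiplicative order of 136 modulo 163 is 27.

27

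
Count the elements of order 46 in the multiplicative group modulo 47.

φ(47) = 47 − 1 = 46 = 2 · 23.
Since (Z/47Z)^× is cyclic of order 46, the number of elements of order d is φ(d) when d | 46 and 0 otherwise.
46 = 2 · 23 divides 46, and φ(46) = 22.

22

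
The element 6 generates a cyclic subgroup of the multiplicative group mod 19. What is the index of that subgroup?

2

Since 6 ∈ (Z/19Z)^×, its order divides φ(19) = 19 − 1 = 18 = 2 · 3^2.
Divisors of 18: 1, 2, 3, 6, 9, 18.
Evaluate successive powers at the divisors of 18:
6^1 ≡ 6 (mod 19)
6^2 ≡ 17 (mod 19)
6^3 ≡ 7 (mod 19)
6^6 ≡ 11 (mod 19)
6^9 ≡ 1 (mod 19) ✓
So ord_19(6) = 9, hence |⟨6⟩| = 9.
Index = |(Z/19Z)^×| / |⟨6⟩| = 18 / 9 = 2.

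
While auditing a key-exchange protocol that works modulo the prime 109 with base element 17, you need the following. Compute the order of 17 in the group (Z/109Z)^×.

36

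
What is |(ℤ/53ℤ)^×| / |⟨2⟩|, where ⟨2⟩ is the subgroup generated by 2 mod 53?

ord(2) | φ(53) = 53 − 1 = 52 = 2^2 · 13.
Divisors of 52: 1, 2, 4, 13, 26, 52.
Test each divisor d:
2^1 ≡ 2
2^2 ≡ 4
2^4 ≡ 16
2^13 ≡ 30
2^26 ≡ 52
2^52 ≡ 1
So ord_53(2) = 52, hence |⟨2⟩| = 52.
[(Z/53Z)^× : ⟨2⟩] = 52/52 = 1.

1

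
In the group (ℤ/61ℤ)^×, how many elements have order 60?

16

φ(61) = 61 − 1 = 60 = 2^2 · 3 · 5.
Since (Z/61Z)^× is cyclic of order 60, the number of elements of order d is φ(d) when d | 60 and 0 otherwise.
60 = 2^2 · 3 · 5 divides 60, and φ(60) = 16.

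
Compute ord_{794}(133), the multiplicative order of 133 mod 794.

ord(133) | φ(794) = φ(2)·φ(397) = 1·396 = 396 = 2^2 · 3^2 · 11.
Divisors of 396: 1, 2, 3, 4, 6, 9, 11, 12, 18, 22, 33, 36, 44, 66, 99, 132, 198, 396.
Check 133^d mod 794 for each divisor in increasing order:
133^1 ≡ 133
133^2 ≡ 221
133^3 ≡ 15
133^4 ≡ 407
133^6 ≡ 225
133^9 ≡ 199
133^11 ≡ 309
133^12 ≡ 603
133^18 ≡ 695
133^22 ≡ 201
133^33 ≡ 177
133^36 ≡ 273
133^44 ≡ 701
133^66 ≡ 363
133^99 ≡ 731
133^132 ≡ 759
133^198 ≡ 793
133^396 ≡ 1
So ord_794(133) = 396.

396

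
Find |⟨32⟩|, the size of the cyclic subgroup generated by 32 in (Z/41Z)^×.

Since 32 ∈ (Z/41Z)^×, its order divides φ(41) = 41 − 1 = 40 = 2^3 · 5.
Divisors of 40: 1, 2, 4, 5, 8, 10, 20, 40.
Test each divisor d:
32^1 ≡ 32 (mod 41)
32^2 ≡ 40 (mod 41)
32^4 ≡ 1 (mod 41) ✓
The smallest such exponent is 4, so the order of 32 is 4.

4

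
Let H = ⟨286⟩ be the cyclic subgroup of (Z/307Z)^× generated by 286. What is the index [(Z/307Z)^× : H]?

2

The order of 286 must divide φ(307) = 307 − 1 = 306 = 2 · 3^2 · 17.
Divisors of 306: 1, 2, 3, 6, 9, 17, 18, 34, 51, 102, 153, 306.
Test each divisor d:
286^1 ≡ 286
286^2 ≡ 134
286^3 ≡ 256
286^6 ≡ 145
286^9 ≡ 280
286^17 ≡ 53
286^18 ≡ 115
286^34 ≡ 46
286^51 ≡ 289
286^102 ≡ 17
286^153 ≡ 1
Thus |⟨286⟩| = ord(286) = 153.
[(Z/307Z)^× : ⟨286⟩] = 306/153 = 2.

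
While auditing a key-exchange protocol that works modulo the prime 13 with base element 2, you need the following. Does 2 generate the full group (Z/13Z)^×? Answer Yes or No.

φ(13) = 13 − 1 = 12 = 2^2 · 3.
2 is a primitive root mod 13 iff 2^(φ(13)/q) ≢ 1 for every prime q | φ(13), i.e. q ∈ {2, 3}.
2^6 ≡ 12 (mod 13)  [q = 2: ≢ 1 ✓]
2^4 ≡ 3 (mod 13)  [q = 3: ≢ 1 ✓]
Every test exponent gives a nontrivial residue, hence 2 generates the full group.

Yes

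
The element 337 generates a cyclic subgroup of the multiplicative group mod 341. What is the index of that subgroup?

30

Since 337 ∈ (Z/341Z)^×, its order divides φ(341) = φ(11·31) = (11−1)·(31−1) = 10·30 = 300 = 2^2 · 3 · 5^2.
Divisors of 300: 1, 2, 3, 4, 5, 6, 10, 12, 15, 20, 25, 30, 50, 60, 75, 100, 150, 300.
Evaluate successive powers at the divisors of 300:
337^1 ≡ 337 (mod 341)
337^2 ≡ 16 (mod 341)
337^3 ≡ 277 (mod 341)
337^4 ≡ 256 (mod 341)
337^5 ≡ 340 (mod 341)
337^6 ≡ 4 (mod 341)
337^10 ≡ 1 (mod 341) ✓
The order of 337 is 10, so the subgroup it generates has 10 elements.
Index = |(Z/341Z)^×| / |⟨337⟩| = 300 / 10 = 30.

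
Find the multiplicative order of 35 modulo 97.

3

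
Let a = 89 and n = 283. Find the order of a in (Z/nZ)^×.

Since 89 ∈ (Z/283Z)^×, its order divides φ(283) = 283 − 1 = 282 = 2 · 3 · 47.
Divisors of 282: 1, 2, 3, 6, 47, 94, 141, 282.
Check 89^d mod 283 for each divisor in increasing order:
89^1 ≡ 89 (mod 283)
89^2 ≡ 280 (mod 283)
89^3 ≡ 16 (mod 283)
89^6 ≡ 256 (mod 283)
89^47 ≡ 238 (mod 283)
89^94 ≡ 44 (mod 283)
89^141 ≡ 1 (mod 283) ✓
The smallest such exponent is 141, so the order of 89 is 141.

141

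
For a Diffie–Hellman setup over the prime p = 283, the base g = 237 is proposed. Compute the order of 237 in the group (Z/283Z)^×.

141

The order of 237 must divide φ(283) = 283 − 1 = 282 = 2 · 3 · 47.
Divisors of 282: 1, 2, 3, 6, 47, 94, 141, 282.
Evaluate successive powers at the divisors of 282:
237^1 ≡ 237 (mod 283)
237^2 ≡ 135 (mod 283)
237^3 ≡ 16 (mod 283)
237^6 ≡ 256 (mod 283)
237^47 ≡ 44 (mod 283)
237^94 ≡ 238 (mod 283)
237^141 ≡ 1 (mod 283) ✓
The smallest such exponent is 141, so the order of 237 is 141.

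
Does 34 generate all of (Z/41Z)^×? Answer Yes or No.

φ(41) = 41 − 1 = 40 = 2^3 · 5.
Test 34^(40/q) mod 41 for each prime factor q of 40:
34^20 ≡ 40 (mod 41)  [q = 2: ≢ 1 ✓]
34^8 ≡ 37 (mod 41)  [q = 5: ≢ 1 ✓]
None equal 1, so ord_41(34) = 40: 34 is a primitive root.

Yes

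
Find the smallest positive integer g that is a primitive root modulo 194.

5

φ(194) = φ(2)·φ(97) = 1·96 = 96 = 2^5 · 3.
g is a primitive root iff g^(96/q) ≢ 1 (mod 194) for each prime q ∈ {2, 3}.
g = 2: gcd(2, 194) = 2 > 1, not a unit — skip.
g = 3: 3^48 ≡ 1 — hits 1, so not a primitive root.
g = 4: gcd(4, 194) = 2 > 1, not a unit — skip.
g = 5: 5^48 ≡ 193; 5^32 ≡ 35 — none is 1, so 5 is a primitive root.
Hence the least primitive root of 194 is 5.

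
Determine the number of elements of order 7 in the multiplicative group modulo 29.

6

φ(29) = 29 − 1 = 28 = 2^2 · 7.
Since (Z/29Z)^× is cyclic of order 28, the number of elements of order d is φ(d) when d | 28 and 0 otherwise.
7 | 28, and φ(7) = 7 − 1 = 6.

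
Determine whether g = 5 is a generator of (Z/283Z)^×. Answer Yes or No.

Yes

φ(283) = 283 − 1 = 282 = 2 · 3 · 47.
An element g generates (Z/283Z)^× iff g^(282/q) ≢ 1 (mod 283) for each prime q ∈ {2, 3, 47}.
5^141 ≡ 282 (mod 283)  [q = 2: ≢ 1 ✓]
5^94 ≡ 44 (mod 283)  [q = 3: ≢ 1 ✓]
5^6 ≡ 60 (mod 283)  [q = 47: ≢ 1 ✓]
None equal 1, so ord_283(5) = 282: 5 is a primitive root.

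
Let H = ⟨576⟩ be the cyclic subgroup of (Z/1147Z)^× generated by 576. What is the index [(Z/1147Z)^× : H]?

Since 576 ∈ (Z/1147Z)^×, its order divides φ(1147) = φ(31·37) = (31−1)·(37−1) = 30·36 = 1080 = 2^3 · 3^3 · 5.
Divisors of 1080: 1, 2, 3, 4, 5, 6, 8, 9, 10, 12, 15, 18, 20, 24, 27, 30, 36, 40, 45, 54, 60, 72, 90, 108, 120, 135, 180, 216, 270, 360, 540, 1080.
Test each divisor d:
576^1 ≡ 576
576^2 ≡ 293
576^3 ≡ 159
576^4 ≡ 971
576^5 ≡ 707
576^6 ≡ 47
576^8 ≡ 7
576^9 ≡ 591
576^10 ≡ 904
576^12 ≡ 1062
576^15 ≡ 249
576^18 ≡ 593
576^20 ≡ 552
576^24 ≡ 343
576^27 ≡ 628
576^30 ≡ 63
576^36 ≡ 667
576^40 ≡ 749
576^45 ≡ 776
576^54 ≡ 963
576^60 ≡ 528
576^72 ≡ 1000
576^90 ≡ 1
The order of 576 is 90, so the subgroup it generates has 90 elements.
[(Z/1147Z)^× : ⟨576⟩] = 1080/90 = 12.

12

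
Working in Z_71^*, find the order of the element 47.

70

Since 47 ∈ (Z/71Z)^×, its order divides φ(71) = 71 − 1 = 70 = 2 · 5 · 7.
Divisors of 70: 1, 2, 5, 7, 10, 14, 35, 70.
Test each divisor d:
47^1 ≡ 47 (mod 71)
47^2 ≡ 8 (mod 71)
47^5 ≡ 26 (mod 71)
47^7 ≡ 66 (mod 71)
47^10 ≡ 37 (mod 71)
47^14 ≡ 25 (mod 71)
47^35 ≡ 70 (mod 71)
47^70 ≡ 1 (mod 71) ✓
The smallest such exponent is 70, so the order of 47 is 70.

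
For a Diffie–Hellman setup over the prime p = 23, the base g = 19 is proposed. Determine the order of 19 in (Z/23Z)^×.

22

By Lagrange's theorem, ord_23(19) divides φ(23) = 23 − 1 = 22 = 2 · 11.
Divisors of 22: 1, 2, 11, 22.
Compute 19^d (mod 23) for the divisors d until we hit 1:
19^1 ≡ 19 (mod 23)
19^2 ≡ 16 (mod 23)
19^11 ≡ 22 (mod 23)
19^22 ≡ 1 (mod 23) ✓
Therefore the multiplicative order of 19 modulo 23 is 22.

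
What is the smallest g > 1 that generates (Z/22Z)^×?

φ(22) = φ(2)·φ(11) = 1·10 = 10 = 2 · 5.
Test candidates g = 2, 3, … against the prime factors q ∈ {2, 5} of φ(22): g is a generator iff g^(10/q) ≢ 1 for every such q.
g = 2: gcd(2, 22) = 2 > 1, not a unit — skip.
g = 3: 3^5 ≡ 1 — hits 1, so not a primitive root.
g = 4: gcd(4, 22) = 2 > 1, not a unit — skip.
g = 5: 5^5 ≡ 1 — hits 1, so not a primitive root.
g = 6: gcd(6, 22) = 2 > 1, not a unit — skip.
g = 7: 7^5 ≡ 21; 7^2 ≡ 5 — none is 1, so 7 is a primitive root.
The smallest primitive root modulo 22 is 7.

7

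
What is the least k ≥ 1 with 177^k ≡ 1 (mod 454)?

113

Since 177 ∈ (Z/454Z)^×, its order divides φ(454) = φ(2)·φ(227) = 1·226 = 226 = 2 · 113.
Divisors of 226: 1, 2, 113, 226.
Compute 177^d (mod 454) for the divisors d until we hit 1:
177^1 ≡ 177 (mod 454)
177^2 ≡ 3 (mod 454)
177^113 ≡ 1 (mod 454) ✓
Hence ord(177) = 113.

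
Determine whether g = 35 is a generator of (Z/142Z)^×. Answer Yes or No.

Yes

φ(142) = φ(2)·φ(71) = 1·70 = 70 = 2 · 5 · 7.
Test 35^(70/q) mod 142 for each prime factor q of 70:
35^35 ≡ 141 (mod 142)  [q = 2: ≢ 1 ✓]
35^14 ≡ 25 (mod 142)  [q = 5: ≢ 1 ✓]
35^10 ≡ 45 (mod 142)  [q = 7: ≢ 1 ✓]
None equal 1, so ord_142(35) = 70: 35 is a primitive root.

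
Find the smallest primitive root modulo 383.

5

φ(383) = 383 − 1 = 382 = 2 · 191.
g is a primitive root iff g^(382/q) ≢ 1 (mod 383) for each prime q ∈ {2, 191}.
g = 2: 2^191 ≡ 1 — hits 1, so not a primitive root.
g = 3: 3^191 ≡ 1 — hits 1, so not a primitive root.
g = 4: 4^191 ≡ 1 — hits 1, so not a primitive root.
g = 5: 5^191 ≡ 382; 5^2 ≡ 25 — none is 1, so 5 is a primitive root.
So 5 is the smallest generator of (Z/383Z)^×.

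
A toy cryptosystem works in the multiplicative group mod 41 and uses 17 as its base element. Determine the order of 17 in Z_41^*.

40

By Lagrange's theorem, ord_41(17) divides φ(41) = 41 − 1 = 40 = 2^3 · 5.
Divisors of 40: 1, 2, 4, 5, 8, 10, 20, 40.
Test each divisor d:
17^1 ≡ 17 (mod 41)
17^2 ≡ 2 (mod 41)
17^4 ≡ 4 (mod 41)
17^5 ≡ 27 (mod 41)
17^8 ≡ 16 (mod 41)
17^10 ≡ 32 (mod 41)
17^20 ≡ 40 (mod 41)
17^40 ≡ 1 (mod 41) ✓
Hence ord(17) = 40.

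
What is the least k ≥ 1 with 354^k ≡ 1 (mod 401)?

200

By Lagrange's theorem, ord_401(354) divides φ(401) = 401 − 1 = 400 = 2^4 · 5^2.
Divisors of 400: 1, 2, 4, 5, 8, 10, 16, 20, 25, 40, 50, 80, 100, 200, 400.
Test each divisor d:
354^1 ≡ 354 (mod 401)
354^2 ≡ 204 (mod 401)
354^4 ≡ 313 (mod 401)
354^5 ≡ 126 (mod 401)
354^8 ≡ 125 (mod 401)
354^10 ≡ 237 (mod 401)
354^16 ≡ 387 (mod 401)
354^20 ≡ 29 (mod 401)
354^25 ≡ 45 (mod 401)
354^40 ≡ 39 (mod 401)
354^50 ≡ 20 (mod 401)
354^80 ≡ 318 (mod 401)
354^100 ≡ 400 (mod 401)
354^200 ≡ 1 (mod 401) ✓
So ord_401(354) = 200.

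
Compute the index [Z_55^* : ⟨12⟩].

Since 12 ∈ (Z/55Z)^×, its order divides φ(55) = φ(5·11) = (5−1)·(11−1) = 4·10 = 40 = 2^3 · 5.
Divisors of 40: 1, 2, 4, 5, 8, 10, 20, 40.
Check 12^d mod 55 for each divisor in increasing order:
12^1 ≡ 12
12^2 ≡ 34
12^4 ≡ 1
The order of 12 is 4, so the subgroup it generates has 4 elements.
Index = |(Z/55Z)^×| / |⟨12⟩| = 40 / 4 = 10.

10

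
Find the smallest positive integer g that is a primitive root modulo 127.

3

φ(127) = 127 − 1 = 126 = 2 · 3^2 · 7.
Test candidates g = 2, 3, … against the prime factors q ∈ {2, 3, 7} of φ(127): g is a generator iff g^(126/q) ≢ 1 for every such q.
g = 2: 2^63 ≡ 1 — hits 1, so not a primitive root.
g = 3: 3^63 ≡ 126; 3^42 ≡ 107; 3^18 ≡ 4 — none is 1, so 3 is a primitive root.
The smallest primitive root modulo 127 is 3.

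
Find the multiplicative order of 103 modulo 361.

ord(103) | φ(361) = φ(19^2) = 19·(19−1) = 342 = 2 · 3^2 · 19.
Divisors of 342: 1, 2, 3, 6, 9, 18, 19, 38, 57, 114, 171, 342.
Compute 103^d (mod 361) for the divisors d until we hit 1:
103^1 ≡ 103 (mod 361)
103^2 ≡ 140 (mod 361)
103^3 ≡ 341 (mod 361)
103^6 ≡ 39 (mod 361)
103^9 ≡ 303 (mod 361)
103^18 ≡ 115 (mod 361)
103^19 ≡ 293 (mod 361)
103^38 ≡ 292 (mod 361)
103^57 ≡ 360 (mod 361)
103^114 ≡ 1 (mod 361) ✓
Therefore the multiplicative order of 103 modulo 361 is 114.

114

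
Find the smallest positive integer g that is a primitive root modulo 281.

φ(281) = 281 − 1 = 280 = 2^3 · 5 · 7.
Test candidates g = 2, 3, … against the prime factors q ∈ {2, 5, 7} of φ(281): g is a generator iff g^(280/q) ≢ 1 for every such q.
g = 2: 2^140 ≡ 1 — hits 1, so not a primitive root.
g = 3: 3^140 ≡ 280; 3^56 ≡ 86; 3^40 ≡ 249 — none is 1, so 3 is a primitive root.
The smallest primitive root modulo 281 is 3.

3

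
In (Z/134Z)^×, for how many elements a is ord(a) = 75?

0

φ(134) = φ(2)·φ(67) = 1·66 = 66 = 2 · 3 · 11.
Since (Z/134Z)^× is cyclic of order 66, the number of elements of order d is φ(d) when d | 66 and 0 otherwise.
Since 75 ∤ 66, the count is 0.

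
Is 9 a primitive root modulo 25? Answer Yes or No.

No

φ(25) = φ(5^2) = 5·(5−1) = 20 = 2^2 · 5.
Test 9^(20/q) mod 25 for each prime factor q of 20:
9^10 ≡ 1 (mod 25)  [q = 2: ≡ 1 ✗]
9^4 ≡ 11 (mod 25)  [q = 5: ≢ 1 ✓]
9^10 ≡ 1 shows ord(9) | 10, strictly less than φ(25); not a primitive root.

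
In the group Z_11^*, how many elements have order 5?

4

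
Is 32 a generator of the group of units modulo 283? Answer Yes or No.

φ(283) = 283 − 1 = 282 = 2 · 3 · 47.
32 is a primitive root mod 283 iff 32^(φ(283)/q) ≢ 1 for every prime q | φ(283), i.e. q ∈ {2, 3, 47}.
32^141 ≡ 282 (mod 283)  [q = 2: ≢ 1 ✓]
32^94 ≡ 1 (mod 283)  [q = 3: ≡ 1 ✗]
32^6 ≡ 204 (mod 283)  [q = 47: ≢ 1 ✓]
The check at q = 3 fails, so 32 generates a proper subgroup.

No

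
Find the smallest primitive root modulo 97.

φ(97) = 97 − 1 = 96 = 2^5 · 3.
g is a primitive root iff g^(96/q) ≢ 1 (mod 97) for each prime q ∈ {2, 3}.
g = 2: 2^48 ≡ 1 — hits 1, so not a primitive root.
g = 3: 3^48 ≡ 1 — hits 1, so not a primitive root.
g = 4: 4^48 ≡ 1 — hits 1, so not a primitive root.
g = 5: 5^48 ≡ 96; 5^32 ≡ 35 — none is 1, so 5 is a primitive root.
So 5 is the smallest generator of (Z/97Z)^×.

5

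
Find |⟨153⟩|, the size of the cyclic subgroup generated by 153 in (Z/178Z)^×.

The order of 153 must divide φ(178) = φ(2)·φ(89) = 1·88 = 88 = 2^3 · 11.
Divisors of 88: 1, 2, 4, 8, 11, 22, 44, 88.
Evaluate successive powers at the divisors of 88:
153^1 ≡ 153 (mod 178)
153^2 ≡ 91 (mod 178)
153^4 ≡ 93 (mod 178)
153^8 ≡ 105 (mod 178)
153^11 ≡ 1 (mod 178) ✓
So ord_178(153) = 11.

11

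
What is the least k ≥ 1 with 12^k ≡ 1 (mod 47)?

By Lagrange's theorem, ord_47(12) divides φ(47) = 47 − 1 = 46 = 2 · 23.
Divisors of 46: 1, 2, 23, 46.
Compute 12^d (mod 47) for the divisors d until we hit 1:
12^1 ≡ 12 (mod 47)
12^2 ≡ 3 (mod 47)
12^23 ≡ 1 (mod 47) ✓
So ord_47(12) = 23.

23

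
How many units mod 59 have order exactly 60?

φ(59) = 59 − 1 = 58 = 2 · 29.
(Z/59Z)^× is cyclic (|G| = 58); a cyclic group of order m has exactly φ(d) elements of each order d | m, and none otherwise.
Here 58 is not a multiple of 60, so there are no elements of order 60.

0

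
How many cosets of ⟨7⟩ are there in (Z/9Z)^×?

The order of 7 must divide φ(9) = φ(3^2) = 3·(3−1) = 6 = 2 · 3.
Divisors of 6: 1, 2, 3, 6.
Test each divisor d:
7^1 ≡ 7 (mod 9)
7^2 ≡ 4 (mod 9)
7^3 ≡ 1 (mod 9) ✓
The order of 7 is 3, so the subgroup it generates has 3 elements.
[(Z/9Z)^× : ⟨7⟩] = 6/3 = 2.

2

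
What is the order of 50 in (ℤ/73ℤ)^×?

ord(50) | φ(73) = 73 − 1 = 72 = 2^3 · 3^2.
Divisors of 72: 1, 2, 3, 4, 6, 8, 9, 12, 18, 24, 36, 72.
Compute 50^d (mod 73) for the divisors d until we hit 1:
50^1 ≡ 50
50^2 ≡ 18
50^3 ≡ 24
50^4 ≡ 32
50^6 ≡ 65
50^8 ≡ 2
50^9 ≡ 27
50^12 ≡ 64
50^18 ≡ 72
50^24 ≡ 8
50^36 ≡ 1
So ord_73(50) = 36.

36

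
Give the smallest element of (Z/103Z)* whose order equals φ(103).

φ(103) = 103 − 1 = 102 = 2 · 3 · 17.
g is a primitive root iff g^(102/q) ≢ 1 (mod 103) for each prime q ∈ {2, 3, 17}.
g = 2: 2^51 ≡ 1 — hits 1, so not a primitive root.
g = 3: 3^51 ≡ 102; 3^34 ≡ 1 — hits 1, so not a primitive root.
g = 4: 4^51 ≡ 1 — hits 1, so not a primitive root.
g = 5: 5^51 ≡ 102; 5^34 ≡ 56; 5^6 ≡ 72 — none is 1, so 5 is a primitive root.
Hence the least primitive root of 103 is 5.

5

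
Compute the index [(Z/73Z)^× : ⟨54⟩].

2

By Lagrange's theorem, ord_73(54) divides φ(73) = 73 − 1 = 72 = 2^3 · 3^2.
Divisors of 72: 1, 2, 3, 4, 6, 8, 9, 12, 18, 24, 36, 72.
Check 54^d mod 73 for each divisor in increasing order:
54^1 ≡ 54 (mod 73)
54^2 ≡ 69 (mod 73)
54^3 ≡ 3 (mod 73)
54^4 ≡ 16 (mod 73)
54^6 ≡ 9 (mod 73)
54^8 ≡ 37 (mod 73)
54^9 ≡ 27 (mod 73)
54^12 ≡ 8 (mod 73)
54^18 ≡ 72 (mod 73)
54^24 ≡ 64 (mod 73)
54^36 ≡ 1 (mod 73) ✓
So ord_73(54) = 36, hence |⟨54⟩| = 36.
The index is φ(73) / ord(54) = 72 / 36 = 2.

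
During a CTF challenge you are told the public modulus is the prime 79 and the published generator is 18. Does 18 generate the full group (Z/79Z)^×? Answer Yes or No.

No

φ(79) = 79 − 1 = 78 = 2 · 3 · 13.
An element g generates (Z/79Z)^× iff g^(78/q) ≢ 1 (mod 79) for each prime q ∈ {2, 3, 13}.
18^39 ≡ 1 (mod 79)  [q = 2: ≡ 1 ✗]
18^26 ≡ 1 (mod 79)  [q = 3: ≡ 1 ✗]
18^6 ≡ 38 (mod 79)  [q = 13: ≢ 1 ✓]
18^39 ≡ 1 shows ord(18) | 39, strictly less than φ(79); not a primitive root.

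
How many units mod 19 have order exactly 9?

6

φ(19) = 19 − 1 = 18 = 2 · 3^2.
(Z/19Z)^× is cyclic (|G| = 18); a cyclic group of order m has exactly φ(d) elements of each order d | m, and none otherwise.
9 = 3^2 divides 18, and φ(9) = 6.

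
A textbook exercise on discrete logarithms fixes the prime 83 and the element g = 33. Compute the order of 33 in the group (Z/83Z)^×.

The order of 33 must divide φ(83) = 83 − 1 = 82 = 2 · 41.
Divisors of 82: 1, 2, 41, 82.
Test each divisor d:
33^1 ≡ 33 (mod 83)
33^2 ≡ 10 (mod 83)
33^41 ≡ 1 (mod 83) ✓
So ord_83(33) = 41.

41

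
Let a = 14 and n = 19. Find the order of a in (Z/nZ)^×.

18

By Lagrange's theorem, ord_19(14) divides φ(19) = 19 − 1 = 18 = 2 · 3^2.
Divisors of 18: 1, 2, 3, 6, 9, 18.
Compute 14^d (mod 19) for the divisors d until we hit 1:
14^1 ≡ 14
14^2 ≡ 6
14^3 ≡ 8
14^6 ≡ 7
14^9 ≡ 18
14^18 ≡ 1
Hence ord(14) = 18.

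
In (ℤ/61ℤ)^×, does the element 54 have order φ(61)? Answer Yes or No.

Yes

φ(61) = 61 − 1 = 60 = 2^2 · 3 · 5.
An element g generates (Z/61Z)^× iff g^(60/q) ≢ 1 (mod 61) for each prime q ∈ {2, 3, 5}.
54^30 ≡ 60 (mod 61)  [q = 2: ≢ 1 ✓]
54^20 ≡ 47 (mod 61)  [q = 3: ≢ 1 ✓]
54^12 ≡ 34 (mod 61)  [q = 5: ≢ 1 ✓]
Every test exponent gives a nontrivial residue, hence 54 generates the full group.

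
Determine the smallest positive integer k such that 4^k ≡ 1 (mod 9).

By Lagrange's theorem, ord_9(4) divides φ(9) = φ(3^2) = 3·(3−1) = 6 = 2 · 3.
Divisors of 6: 1, 2, 3, 6.
Evaluate successive powers at the divisors of 6:
4^1 ≡ 4 (mod 9)
4^2 ≡ 7 (mod 9)
4^3 ≡ 1 (mod 9) ✓
Hence ord(4) = 3.

3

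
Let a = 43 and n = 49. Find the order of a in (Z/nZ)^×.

7

Since 43 ∈ (Z/49Z)^×, its order divides φ(49) = φ(7^2) = 7·(7−1) = 42 = 2 · 3 · 7.
Divisors of 42: 1, 2, 3, 6, 7, 14, 21, 42.
Check 43^d mod 49 for each divisor in increasing order:
43^1 ≡ 43 (mod 49)
43^2 ≡ 36 (mod 49)
43^3 ≡ 29 (mod 49)
43^6 ≡ 8 (mod 49)
43^7 ≡ 1 (mod 49) ✓
So ord_49(43) = 7.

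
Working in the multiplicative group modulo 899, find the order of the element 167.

Since 167 ∈ (Z/899Z)^×, its order divides φ(899) = φ(29·31) = (29−1)·(31−1) = 28·30 = 840 = 2^3 · 3 · 5 · 7.
Divisors of 840: 1, 2, 3, 4, 5, 6, 7, 8, 10, 12, 14, 15, 20, 21, 24, 28, 30, 35, 40, 42, 56, 60, 70, 84, 105, 120, 140, 168, 210, 280, 420, 840.
Compute 167^d (mod 899) for the divisors d until we hit 1:
167^1 ≡ 167 (mod 899)
167^2 ≡ 20 (mod 899)
167^3 ≡ 643 (mod 899)
167^4 ≡ 400 (mod 899)
167^5 ≡ 274 (mod 899)
167^6 ≡ 808 (mod 899)
167^7 ≡ 86 (mod 899)
167^8 ≡ 877 (mod 899)
167^10 ≡ 459 (mod 899)
167^12 ≡ 190 (mod 899)
167^14 ≡ 204 (mod 899)
167^15 ≡ 805 (mod 899)
167^20 ≡ 315 (mod 899)
167^21 ≡ 463 (mod 899)
167^24 ≡ 140 (mod 899)
167^28 ≡ 262 (mod 899)
167^30 ≡ 745 (mod 899)
167^35 ≡ 57 (mod 899)
167^40 ≡ 335 (mod 899)
167^42 ≡ 407 (mod 899)
167^56 ≡ 320 (mod 899)
167^60 ≡ 342 (mod 899)
167^70 ≡ 552 (mod 899)
167^84 ≡ 233 (mod 899)
167^105 ≡ 898 (mod 899)
167^120 ≡ 94 (mod 899)
167^140 ≡ 842 (mod 899)
167^168 ≡ 349 (mod 899)
167^210 ≡ 1 (mod 899) ✓
So ord_899(167) = 210.

210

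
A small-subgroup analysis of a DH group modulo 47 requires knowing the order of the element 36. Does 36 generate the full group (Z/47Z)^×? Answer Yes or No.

No

φ(47) = 47 − 1 = 46 = 2 · 23.
Test 36^(46/q) mod 47 for each prime factor q of 46:
36^23 ≡ 1 (mod 47)  [q = 2: ≡ 1 ✗]
36^2 ≡ 27 (mod 47)  [q = 23: ≢ 1 ✓]
The check at q = 2 fails, so 36 generates a proper subgroup.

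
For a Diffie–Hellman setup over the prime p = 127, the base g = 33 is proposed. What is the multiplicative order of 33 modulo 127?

The order of 33 must divide φ(127) = 127 − 1 = 126 = 2 · 3^2 · 7.
Divisors of 126: 1, 2, 3, 6, 7, 9, 14, 18, 21, 42, 63, 126.
Evaluate successive powers at the divisors of 126:
33^1 ≡ 33 (mod 127)
33^2 ≡ 73 (mod 127)
33^3 ≡ 123 (mod 127)
33^6 ≡ 16 (mod 127)
33^7 ≡ 20 (mod 127)
33^9 ≡ 63 (mod 127)
33^14 ≡ 19 (mod 127)
33^18 ≡ 32 (mod 127)
33^21 ≡ 126 (mod 127)
33^42 ≡ 1 (mod 127) ✓
So ord_127(33) = 42.

42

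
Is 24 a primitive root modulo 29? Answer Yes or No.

No

φ(29) = 29 − 1 = 28 = 2^2 · 7.
Test 24^(28/q) mod 29 for each prime factor q of 28:
24^14 ≡ 1 (mod 29)  [q = 2: ≡ 1 ✗]
24^4 ≡ 16 (mod 29)  [q = 7: ≢ 1 ✓]
The check at q = 2 fails, so 24 generates a proper subgroup.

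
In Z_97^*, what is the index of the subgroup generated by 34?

3

By Lagrange's theorem, ord_97(34) divides φ(97) = 97 − 1 = 96 = 2^5 · 3.
Divisors of 96: 1, 2, 3, 4, 6, 8, 12, 16, 24, 32, 48, 96.
Test each divisor d:
34^1 ≡ 34 (mod 97)
34^2 ≡ 89 (mod 97)
34^3 ≡ 19 (mod 97)
34^4 ≡ 64 (mod 97)
34^6 ≡ 70 (mod 97)
34^8 ≡ 22 (mod 97)
34^12 ≡ 50 (mod 97)
34^16 ≡ 96 (mod 97)
34^24 ≡ 75 (mod 97)
34^32 ≡ 1 (mod 97) ✓
Thus |⟨34⟩| = ord(34) = 32.
Index = |(Z/97Z)^×| / |⟨34⟩| = 96 / 32 = 3.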